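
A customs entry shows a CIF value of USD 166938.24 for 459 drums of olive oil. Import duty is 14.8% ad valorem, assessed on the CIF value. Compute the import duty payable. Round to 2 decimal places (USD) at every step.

Import duty: USD 24706.86

Import duty = 166938.24 × 14.8% = 24706.86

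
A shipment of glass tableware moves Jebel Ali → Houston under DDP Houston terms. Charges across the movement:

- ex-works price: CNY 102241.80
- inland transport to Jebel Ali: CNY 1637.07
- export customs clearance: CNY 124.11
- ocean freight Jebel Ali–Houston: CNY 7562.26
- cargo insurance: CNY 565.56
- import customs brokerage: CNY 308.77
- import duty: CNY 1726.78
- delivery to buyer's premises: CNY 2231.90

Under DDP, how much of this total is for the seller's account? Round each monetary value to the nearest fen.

DDP: the seller bears all costs including import duty.
Seller's account: goods 102241.80 + inland to port 1637.07 + export clearance 124.11 + freight 7562.26 + insurance 565.56 + brokerage 308.77 + duty 1726.78 + delivery 2231.90 = 116398.25
Buyer's account: 0.00

Seller's account: CNY 116398.25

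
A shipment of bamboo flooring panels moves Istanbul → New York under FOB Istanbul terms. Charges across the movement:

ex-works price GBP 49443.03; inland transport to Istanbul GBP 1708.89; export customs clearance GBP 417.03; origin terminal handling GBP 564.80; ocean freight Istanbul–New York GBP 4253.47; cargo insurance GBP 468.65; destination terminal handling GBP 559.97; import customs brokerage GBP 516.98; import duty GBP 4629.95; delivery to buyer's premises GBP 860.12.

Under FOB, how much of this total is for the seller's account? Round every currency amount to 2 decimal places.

Seller's account: GBP 52133.75

FOB: the seller bears costs until goods are on board at the origin port; the buyer bears freight, insurance and all costs thereafter.
Seller's account: goods 49443.03 + inland to port 1708.89 + export clearance 417.03 + origin terminal 564.80 = 52133.75
Buyer's account: freight 4253.47 + insurance 468.65 + destination terminal 559.97 + brokerage 516.98 + duty 4629.95 + delivery 860.12 = 11289.14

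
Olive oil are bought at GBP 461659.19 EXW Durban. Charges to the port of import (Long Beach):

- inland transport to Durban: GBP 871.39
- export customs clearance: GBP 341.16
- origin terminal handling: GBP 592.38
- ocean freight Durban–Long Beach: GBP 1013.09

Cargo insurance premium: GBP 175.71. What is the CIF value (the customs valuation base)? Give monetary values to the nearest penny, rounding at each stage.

CIF value: GBP 464652.92

CIF = EXW price + pre-shipment costs + freight + insurance
CIF = 461659.19 + 871.39 + 341.16 + 592.38 + 1013.09 + 175.71 = 464652.92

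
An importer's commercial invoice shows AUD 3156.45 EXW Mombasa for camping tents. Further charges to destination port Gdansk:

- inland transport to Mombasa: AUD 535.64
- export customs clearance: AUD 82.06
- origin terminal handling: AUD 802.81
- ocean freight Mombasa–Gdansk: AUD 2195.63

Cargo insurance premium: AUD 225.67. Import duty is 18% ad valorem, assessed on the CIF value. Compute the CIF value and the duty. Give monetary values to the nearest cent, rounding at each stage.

CIF value: AUD 6998.26; import duty: AUD 1259.69

CIF = EXW price + pre-shipment costs + freight + insurance
CIF = 3156.45 + 535.64 + 82.06 + 802.81 + 2195.63 + 225.67 = 6998.26
Import duty = 6998.26 × 18% = 1259.69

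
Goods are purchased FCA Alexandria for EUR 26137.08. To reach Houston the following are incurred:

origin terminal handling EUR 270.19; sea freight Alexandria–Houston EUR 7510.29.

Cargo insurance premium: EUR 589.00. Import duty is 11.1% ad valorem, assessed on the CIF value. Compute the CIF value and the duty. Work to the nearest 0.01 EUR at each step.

CIF = FCA price + pre-shipment costs + freight + insurance
CIF = 26137.08 + 270.19 + 7510.29 + 589.00 = 34506.56
Import duty = 34506.56 × 11.1% = 3830.23

CIF value: EUR 34506.56; import duty: EUR 3830.23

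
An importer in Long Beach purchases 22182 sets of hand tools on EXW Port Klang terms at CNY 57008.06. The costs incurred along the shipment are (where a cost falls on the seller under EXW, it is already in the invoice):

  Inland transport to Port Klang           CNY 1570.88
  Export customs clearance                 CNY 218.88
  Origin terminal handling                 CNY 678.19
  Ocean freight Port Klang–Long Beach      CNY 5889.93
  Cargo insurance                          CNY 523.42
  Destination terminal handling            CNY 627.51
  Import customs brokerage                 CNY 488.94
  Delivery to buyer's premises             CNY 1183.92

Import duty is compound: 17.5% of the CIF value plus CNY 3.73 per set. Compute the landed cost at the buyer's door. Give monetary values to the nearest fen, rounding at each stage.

EXW: the seller makes goods available at their premises; the buyer bears all onward costs.
CIF value = EXW price + inland to port + export clearance + origin terminal + freight + insurance = 57008.06 + 1570.88 + 218.88 + 678.19 + 5889.93 + 523.42 = 65889.36
Ad valorem component: 65889.36 × 17.5% = 11530.64
Specific component: 22182 × 3.73 = 82738.86
Import duty = 11530.64 + 82738.86 = 94269.50
Buyer bears: inland to port 1570.88 + export clearance 218.88 + origin terminal 678.19 + freight 5889.93 + insurance 523.42 + destination terminal 627.51 + brokerage 488.94 + delivery 1183.92 + duty 94269.50 = 105451.17
Landed cost = invoice 57008.06 + 105451.17 = 162459.23

Total landed cost: CNY 162459.23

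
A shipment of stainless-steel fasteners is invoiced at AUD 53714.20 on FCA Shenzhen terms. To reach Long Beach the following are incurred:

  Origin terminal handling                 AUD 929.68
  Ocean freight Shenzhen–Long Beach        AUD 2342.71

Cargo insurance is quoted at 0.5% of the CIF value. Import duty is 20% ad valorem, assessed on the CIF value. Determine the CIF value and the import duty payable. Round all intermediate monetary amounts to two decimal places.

CIF value: AUD 57272.95; import duty: AUD 11454.59

Let C be the CIF value. C = FCA price + pre-shipment costs + freight + 0.5% × C
C − 0.5% × C = 53714.20 + 929.68 + 2342.71
0.995 × C = 56986.59
C = 56986.59 / 0.995 = 57272.95
Insurance premium = 0.5% × 57272.95 = 286.36
Import duty = 57272.95 × 20% = 11454.59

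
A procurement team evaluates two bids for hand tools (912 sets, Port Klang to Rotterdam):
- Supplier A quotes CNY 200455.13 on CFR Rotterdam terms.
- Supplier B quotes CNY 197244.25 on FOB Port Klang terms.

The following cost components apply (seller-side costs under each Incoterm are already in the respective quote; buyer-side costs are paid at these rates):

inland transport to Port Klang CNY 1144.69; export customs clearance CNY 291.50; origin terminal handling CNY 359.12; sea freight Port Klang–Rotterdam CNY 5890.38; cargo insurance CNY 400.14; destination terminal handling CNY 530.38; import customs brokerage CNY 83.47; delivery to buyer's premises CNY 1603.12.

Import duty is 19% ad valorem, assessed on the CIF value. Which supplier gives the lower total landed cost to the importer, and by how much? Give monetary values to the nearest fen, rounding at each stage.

Supplier A (CFR):
CIF value = CFR price + insurance = 200455.13 + 400.14 = 200855.27
Import duty = 200855.27 × 19% = 38162.50
Buyer bears (A): 400.14 + 530.38 + 83.47 + 1603.12 = 2617.11
Landed cost (A) = invoice 200455.13 + 2617.11 + duty 38162.50 = 241234.74
Supplier B (FOB):
CIF value = FOB price + freight + insurance = 197244.25 + 5890.38 + 400.14 = 203534.77
Import duty = 203534.77 × 19% = 38671.61
Buyer bears (B): 5890.38 + 400.14 + 530.38 + 83.47 + 1603.12 = 8507.49
Landed cost (B) = invoice 197244.25 + 8507.49 + duty 38671.61 = 244423.35
Difference = |241234.74 − 244423.35| = 3188.61

Supplier A is cheaper by CNY 3188.61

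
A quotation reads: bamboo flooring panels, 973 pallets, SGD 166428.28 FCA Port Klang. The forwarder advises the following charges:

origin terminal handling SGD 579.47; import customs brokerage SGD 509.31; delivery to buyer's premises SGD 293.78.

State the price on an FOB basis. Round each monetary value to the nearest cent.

FOB price: SGD 167007.75

Not relevant to the conversion: brokerage, delivery — on the buyer under both terms; not part of either seller's price.
From FCA to FOB, the seller additionally bears: origin terminal.
FOB price = 166428.28 + 579.47 = 167007.75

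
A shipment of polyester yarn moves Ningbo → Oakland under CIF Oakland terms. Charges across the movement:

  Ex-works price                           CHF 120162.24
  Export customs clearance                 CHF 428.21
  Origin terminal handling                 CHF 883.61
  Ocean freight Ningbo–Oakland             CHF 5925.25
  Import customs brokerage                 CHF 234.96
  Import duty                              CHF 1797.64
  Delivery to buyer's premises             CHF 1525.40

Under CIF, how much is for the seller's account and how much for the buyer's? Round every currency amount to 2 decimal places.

CIF: the seller pays costs through ocean freight and marine insurance to the destination port.
Seller's account: goods 120162.24 + export clearance 428.21 + origin terminal 883.61 + freight 5925.25 = 127399.31
Buyer's account: brokerage 234.96 + duty 1797.64 + delivery 1525.40 = 3558.00

Seller: CHF 127399.31; buyer: CHF 3558.00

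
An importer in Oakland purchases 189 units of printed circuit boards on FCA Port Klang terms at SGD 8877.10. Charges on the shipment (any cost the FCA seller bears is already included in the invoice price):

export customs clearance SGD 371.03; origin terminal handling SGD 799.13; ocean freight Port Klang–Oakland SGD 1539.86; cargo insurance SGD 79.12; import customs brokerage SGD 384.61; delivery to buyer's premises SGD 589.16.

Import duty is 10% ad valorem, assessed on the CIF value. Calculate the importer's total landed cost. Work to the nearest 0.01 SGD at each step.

Total landed cost: SGD 13398.50

FCA: the seller delivers export-cleared goods to the carrier; the buyer bears costs from that point.
Already in the invoice (seller's account under FCA): export clearance — exclude.
CIF value = FCA price + origin terminal + freight + insurance = 8877.10 + 799.13 + 1539.86 + 79.12 = 11295.21
Import duty = 11295.21 × 10% = 1129.52
Buyer bears: origin terminal 799.13 + freight 1539.86 + insurance 79.12 + brokerage 384.61 + delivery 589.16 + duty 1129.52 = 4521.40
Landed cost = invoice 8877.10 + 4521.40 = 13398.50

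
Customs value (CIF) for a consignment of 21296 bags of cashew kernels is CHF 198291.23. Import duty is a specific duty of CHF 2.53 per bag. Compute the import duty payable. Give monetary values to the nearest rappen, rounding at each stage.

Import duty = 21296 × 2.53 = 53878.88

Import duty: CHF 53878.88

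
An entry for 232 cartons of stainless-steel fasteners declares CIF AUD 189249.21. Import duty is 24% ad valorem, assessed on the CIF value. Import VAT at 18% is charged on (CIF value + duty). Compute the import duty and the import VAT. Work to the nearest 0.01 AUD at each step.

Import duty: AUD 45419.81; import VAT: AUD 42240.42

Import duty = 189249.21 × 24% = 45419.81
VAT base = CIF + duty = 189249.21 + 45419.81 = 234669.02
Import VAT = 234669.02 × 18% = 42240.42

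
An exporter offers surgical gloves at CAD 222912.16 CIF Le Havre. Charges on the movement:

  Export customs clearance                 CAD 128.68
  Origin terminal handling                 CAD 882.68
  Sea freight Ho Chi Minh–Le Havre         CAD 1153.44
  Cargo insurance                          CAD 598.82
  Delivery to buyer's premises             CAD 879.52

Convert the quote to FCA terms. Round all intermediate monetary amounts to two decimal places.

FCA price: CAD 220277.22

Not relevant to the conversion: export clearance — on the seller under both CIF and FCA; already in the CIF price and stays in the FCA price. delivery — on the buyer under both terms; not part of either seller's price.
From CIF to FCA, the seller no longer bears: origin terminal, freight, insurance.
FCA price = 222912.16 − 882.68 − 1153.44 − 598.82 = 220277.22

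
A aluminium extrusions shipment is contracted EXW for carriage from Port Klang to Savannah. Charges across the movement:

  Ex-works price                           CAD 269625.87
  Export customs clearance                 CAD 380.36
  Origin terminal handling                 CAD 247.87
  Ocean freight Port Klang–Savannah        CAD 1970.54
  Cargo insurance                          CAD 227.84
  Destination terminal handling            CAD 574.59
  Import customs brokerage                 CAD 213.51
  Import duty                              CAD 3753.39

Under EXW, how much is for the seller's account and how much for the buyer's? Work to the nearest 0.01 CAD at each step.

EXW: the seller makes goods available at their premises; the buyer bears all onward costs.
Seller's account: goods 269625.87 = 269625.87
Buyer's account: export clearance 380.36 + origin terminal 247.87 + freight 1970.54 + insurance 227.84 + destination terminal 574.59 + brokerage 213.51 + duty 3753.39 = 7368.10

Seller: CAD 269625.87; buyer: CAD 7368.10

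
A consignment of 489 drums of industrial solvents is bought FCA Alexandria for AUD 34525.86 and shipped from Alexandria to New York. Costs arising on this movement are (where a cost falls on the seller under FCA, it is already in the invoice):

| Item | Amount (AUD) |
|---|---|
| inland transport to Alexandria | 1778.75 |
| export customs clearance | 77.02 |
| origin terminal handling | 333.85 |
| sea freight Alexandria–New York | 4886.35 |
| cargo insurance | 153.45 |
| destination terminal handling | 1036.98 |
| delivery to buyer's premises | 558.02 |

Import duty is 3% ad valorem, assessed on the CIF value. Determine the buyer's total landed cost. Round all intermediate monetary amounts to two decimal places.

FCA: the seller delivers export-cleared goods to the carrier; the buyer bears costs from that point.
Already in the invoice (seller's account under FCA): inland to port, export clearance — exclude.
CIF value = FCA price + origin terminal + freight + insurance = 34525.86 + 333.85 + 4886.35 + 153.45 = 39899.51
Import duty = 39899.51 × 3% = 1196.99
Buyer bears: origin terminal 333.85 + freight 4886.35 + insurance 153.45 + destination terminal 1036.98 + delivery 558.02 + duty 1196.99 = 8165.64
Landed cost = invoice 34525.86 + 8165.64 = 42691.50

Total landed cost: AUD 42691.50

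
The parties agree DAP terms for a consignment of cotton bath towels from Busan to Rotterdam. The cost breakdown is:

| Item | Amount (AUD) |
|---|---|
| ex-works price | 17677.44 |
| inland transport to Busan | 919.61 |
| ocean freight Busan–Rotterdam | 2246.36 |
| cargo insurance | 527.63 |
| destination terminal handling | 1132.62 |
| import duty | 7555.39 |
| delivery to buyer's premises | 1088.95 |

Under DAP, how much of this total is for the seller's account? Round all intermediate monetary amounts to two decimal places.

DAP: the seller bears all costs to the named destination except import duty and clearance.
Seller's account: goods 17677.44 + inland to port 919.61 + freight 2246.36 + insurance 527.63 + destination terminal 1132.62 + delivery 1088.95 = 23592.61
Buyer's account: duty 7555.39 = 7555.39

Seller's account: AUD 23592.61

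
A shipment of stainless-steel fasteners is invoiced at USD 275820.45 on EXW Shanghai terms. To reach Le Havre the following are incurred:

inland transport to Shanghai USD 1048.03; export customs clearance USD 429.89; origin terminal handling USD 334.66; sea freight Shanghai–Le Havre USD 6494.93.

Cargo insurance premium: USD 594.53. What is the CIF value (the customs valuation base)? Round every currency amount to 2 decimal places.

CIF = EXW price + pre-shipment costs + freight + insurance
CIF = 275820.45 + 1048.03 + 429.89 + 334.66 + 6494.93 + 594.53 = 284722.49

CIF value: USD 284722.49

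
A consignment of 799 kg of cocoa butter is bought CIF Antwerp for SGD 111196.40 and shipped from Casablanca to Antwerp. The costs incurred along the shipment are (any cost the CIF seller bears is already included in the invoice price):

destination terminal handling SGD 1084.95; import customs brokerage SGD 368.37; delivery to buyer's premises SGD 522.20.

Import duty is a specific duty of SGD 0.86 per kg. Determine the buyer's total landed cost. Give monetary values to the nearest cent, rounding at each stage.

Total landed cost: SGD 113859.06

CIF: the seller pays costs through ocean freight and marine insurance to the destination port.
The CIF price already equals the CIF value: 111196.40
Import duty = 799 × 0.86 = 687.14
Buyer bears: destination terminal 1084.95 + brokerage 368.37 + delivery 522.20 + duty 687.14 = 2662.66
Landed cost = invoice 111196.40 + 2662.66 = 113859.06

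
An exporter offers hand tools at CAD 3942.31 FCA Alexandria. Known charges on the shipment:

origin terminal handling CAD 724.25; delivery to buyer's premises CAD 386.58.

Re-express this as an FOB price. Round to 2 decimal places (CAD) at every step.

FOB price: CAD 4666.56

Not relevant to the conversion: delivery — on the buyer under both terms; not part of either seller's price.
From FCA to FOB, the seller additionally bears: origin terminal.
FOB price = 3942.31 + 724.25 = 4666.56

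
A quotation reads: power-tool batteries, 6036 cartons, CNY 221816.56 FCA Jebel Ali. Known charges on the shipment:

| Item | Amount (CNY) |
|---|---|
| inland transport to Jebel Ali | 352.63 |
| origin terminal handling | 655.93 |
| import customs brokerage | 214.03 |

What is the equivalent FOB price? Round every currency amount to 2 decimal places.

FOB price: CNY 222472.49

Not relevant to the conversion: inland to port — on the seller under both FCA and FOB; already in the FCA price and stays in the FOB price. brokerage — on the buyer under both terms; not part of either seller's price.
From FCA to FOB, the seller additionally bears: origin terminal.
FOB price = 221816.56 + 655.93 = 222472.49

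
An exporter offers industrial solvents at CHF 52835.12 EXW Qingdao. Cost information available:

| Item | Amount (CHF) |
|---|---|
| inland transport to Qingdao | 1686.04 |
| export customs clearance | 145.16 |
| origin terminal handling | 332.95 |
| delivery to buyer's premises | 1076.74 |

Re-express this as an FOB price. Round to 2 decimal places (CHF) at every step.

Not relevant to the conversion: delivery — on the buyer under both terms; not part of either seller's price.
From EXW to FOB, the seller additionally bears: inland to port, export clearance, origin terminal.
FOB price = 52835.12 + 1686.04 + 145.16 + 332.95 = 54999.27

FOB price: CHF 54999.27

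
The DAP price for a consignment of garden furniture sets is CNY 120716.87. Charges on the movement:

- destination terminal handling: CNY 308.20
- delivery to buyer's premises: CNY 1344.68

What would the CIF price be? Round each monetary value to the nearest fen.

CIF price: CNY 119063.99

From DAP to CIF, the seller no longer bears: destination terminal, delivery.
CIF price = 120716.87 − 308.20 − 1344.68 = 119063.99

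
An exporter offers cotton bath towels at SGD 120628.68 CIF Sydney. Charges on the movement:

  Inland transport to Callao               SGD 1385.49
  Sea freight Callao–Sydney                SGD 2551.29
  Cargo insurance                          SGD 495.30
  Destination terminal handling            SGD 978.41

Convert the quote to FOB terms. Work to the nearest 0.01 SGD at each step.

Not relevant to the conversion: inland to port — on the seller under both CIF and FOB; already in the CIF price and stays in the FOB price. destination terminal — on the buyer under both terms; not part of either seller's price.
From CIF to FOB, the seller no longer bears: freight, insurance.
FOB price = 120628.68 − 2551.29 − 495.30 = 117582.09

FOB price: SGD 117582.09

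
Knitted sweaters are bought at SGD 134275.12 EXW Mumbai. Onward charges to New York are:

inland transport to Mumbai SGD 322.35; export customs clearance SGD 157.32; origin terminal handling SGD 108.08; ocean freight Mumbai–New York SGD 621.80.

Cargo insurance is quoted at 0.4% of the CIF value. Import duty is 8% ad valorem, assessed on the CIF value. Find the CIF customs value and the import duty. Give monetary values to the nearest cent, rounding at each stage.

Let C be the CIF value. C = EXW price + pre-shipment costs + freight + 0.4% × C
C − 0.4% × C = 134275.12 + 322.35 + 157.32 + 108.08 + 621.80
0.996 × C = 135484.67
C = 135484.67 / 0.996 = 136028.79
Insurance premium = 0.4% × 136028.79 = 544.12
Import duty = 136028.79 × 8% = 10882.30

CIF value: SGD 136028.79; import duty: SGD 10882.30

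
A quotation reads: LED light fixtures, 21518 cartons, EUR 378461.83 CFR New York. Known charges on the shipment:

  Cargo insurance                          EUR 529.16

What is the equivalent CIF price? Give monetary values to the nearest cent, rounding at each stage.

CIF price: EUR 378990.99

From CFR to CIF, the seller additionally bears: insurance.
CIF price = 378461.83 + 529.16 = 378990.99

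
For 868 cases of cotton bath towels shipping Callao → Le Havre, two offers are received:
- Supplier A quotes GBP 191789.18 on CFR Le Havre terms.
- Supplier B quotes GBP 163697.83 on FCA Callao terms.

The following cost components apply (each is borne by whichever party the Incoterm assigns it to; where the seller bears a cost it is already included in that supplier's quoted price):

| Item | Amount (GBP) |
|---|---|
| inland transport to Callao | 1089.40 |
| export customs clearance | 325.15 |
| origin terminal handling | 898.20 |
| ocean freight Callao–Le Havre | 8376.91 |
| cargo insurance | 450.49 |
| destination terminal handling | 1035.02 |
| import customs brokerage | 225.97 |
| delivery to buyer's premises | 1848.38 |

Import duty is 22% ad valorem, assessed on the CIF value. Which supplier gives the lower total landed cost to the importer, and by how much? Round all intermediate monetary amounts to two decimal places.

Supplier B is cheaper by GBP 22955.82

Supplier A (CFR):
CIF value = CFR price + insurance = 191789.18 + 450.49 = 192239.67
Import duty = 192239.67 × 22% = 42292.73
Buyer bears (A): 450.49 + 1035.02 + 225.97 + 1848.38 = 3559.86
Landed cost (A) = invoice 191789.18 + 3559.86 + duty 42292.73 = 237641.77
Supplier B (FCA):
CIF value = FCA price + origin terminal + freight + insurance = 163697.83 + 898.20 + 8376.91 + 450.49 = 173423.43
Import duty = 173423.43 × 22% = 38153.15
Buyer bears (B): 898.20 + 8376.91 + 450.49 + 1035.02 + 225.97 + 1848.38 = 12834.97
Landed cost (B) = invoice 163697.83 + 12834.97 + duty 38153.15 = 214685.95
Difference = |237641.77 − 214685.95| = 22955.82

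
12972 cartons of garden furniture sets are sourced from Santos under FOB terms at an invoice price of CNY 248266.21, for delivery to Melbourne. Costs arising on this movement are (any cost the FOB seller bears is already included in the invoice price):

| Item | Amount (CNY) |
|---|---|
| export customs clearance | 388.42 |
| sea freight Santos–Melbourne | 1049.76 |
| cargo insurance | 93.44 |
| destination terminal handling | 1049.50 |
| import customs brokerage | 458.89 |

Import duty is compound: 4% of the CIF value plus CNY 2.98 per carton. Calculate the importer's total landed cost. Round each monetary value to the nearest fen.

FOB: the seller bears costs until goods are on board at the origin port; the buyer bears freight, insurance and all costs thereafter.
Already in the invoice (seller's account under FOB): export clearance — exclude.
CIF value = FOB price + freight + insurance = 248266.21 + 1049.76 + 93.44 = 249409.41
Ad valorem component: 249409.41 × 4% = 9976.38
Specific component: 12972 × 2.98 = 38656.56
Import duty = 9976.38 + 38656.56 = 48632.94
Buyer bears: freight 1049.76 + insurance 93.44 + destination terminal 1049.50 + brokerage 458.89 + duty 48632.94 = 51284.53
Landed cost = invoice 248266.21 + 51284.53 = 299550.74

Total landed cost: CNY 299550.74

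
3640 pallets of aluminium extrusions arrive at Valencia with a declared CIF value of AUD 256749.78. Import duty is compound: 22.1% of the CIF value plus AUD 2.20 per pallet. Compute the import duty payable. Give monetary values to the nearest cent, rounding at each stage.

Ad valorem component: 256749.78 × 22.1% = 56741.70
Specific component: 3640 × 2.20 = 8008.00
Import duty = 56741.70 + 8008.00 = 64749.70

Import duty: AUD 64749.70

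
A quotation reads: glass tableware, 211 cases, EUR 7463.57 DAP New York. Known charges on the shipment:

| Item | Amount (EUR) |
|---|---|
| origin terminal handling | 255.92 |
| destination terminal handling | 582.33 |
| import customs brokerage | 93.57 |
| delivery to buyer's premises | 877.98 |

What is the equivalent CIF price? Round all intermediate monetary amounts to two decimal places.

CIF price: EUR 6003.26

Not relevant to the conversion: origin terminal — on the seller under both DAP and CIF; already in the DAP price and stays in the CIF price. brokerage — on the buyer under both terms; not part of either seller's price.
From DAP to CIF, the seller no longer bears: destination terminal, delivery.
CIF price = 7463.57 − 582.33 − 877.98 = 6003.26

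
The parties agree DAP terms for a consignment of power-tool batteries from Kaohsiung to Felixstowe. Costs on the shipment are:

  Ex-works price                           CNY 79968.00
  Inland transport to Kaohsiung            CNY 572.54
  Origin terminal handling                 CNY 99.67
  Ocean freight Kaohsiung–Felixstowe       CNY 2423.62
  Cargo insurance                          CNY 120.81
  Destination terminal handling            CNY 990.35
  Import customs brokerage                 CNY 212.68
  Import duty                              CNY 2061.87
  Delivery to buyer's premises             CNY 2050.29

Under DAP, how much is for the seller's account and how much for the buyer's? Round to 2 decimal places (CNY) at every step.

DAP: the seller bears all costs to the named destination except import duty and clearance.
Seller's account: goods 79968.00 + inland to port 572.54 + origin terminal 99.67 + freight 2423.62 + insurance 120.81 + destination terminal 990.35 + delivery 2050.29 = 86225.28
Buyer's account: brokerage 212.68 + duty 2061.87 = 2274.55

Seller: CNY 86225.28; buyer: CNY 2274.55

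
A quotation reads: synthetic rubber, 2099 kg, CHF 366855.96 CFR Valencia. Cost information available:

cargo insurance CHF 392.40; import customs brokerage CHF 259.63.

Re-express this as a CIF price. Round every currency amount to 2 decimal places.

Not relevant to the conversion: brokerage — on the buyer under both terms; not part of either seller's price.
From CFR to CIF, the seller additionally bears: insurance.
CIF price = 366855.96 + 392.40 = 367248.36

CIF price: CHF 367248.36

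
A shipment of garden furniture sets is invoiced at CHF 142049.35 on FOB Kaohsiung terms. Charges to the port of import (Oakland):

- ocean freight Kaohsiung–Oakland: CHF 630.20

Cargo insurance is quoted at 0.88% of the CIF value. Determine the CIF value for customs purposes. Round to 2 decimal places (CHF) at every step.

CIF value: CHF 143946.28

Let C be the CIF value. C = FOB price + freight + 0.88% × C
C − 0.88% × C = 142049.35 + 630.20
0.9912 × C = 142679.55
C = 142679.55 / 0.9912 = 143946.28
Insurance premium = 0.88% × 143946.28 = 1266.73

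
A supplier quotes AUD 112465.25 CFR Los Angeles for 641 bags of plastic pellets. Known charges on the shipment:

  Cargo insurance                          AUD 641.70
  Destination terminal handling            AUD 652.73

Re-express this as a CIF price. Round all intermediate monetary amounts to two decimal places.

CIF price: AUD 113106.95

Not relevant to the conversion: destination terminal — on the buyer under both terms; not part of either seller's price.
From CFR to CIF, the seller additionally bears: insurance.
CIF price = 112465.25 + 641.70 = 113106.95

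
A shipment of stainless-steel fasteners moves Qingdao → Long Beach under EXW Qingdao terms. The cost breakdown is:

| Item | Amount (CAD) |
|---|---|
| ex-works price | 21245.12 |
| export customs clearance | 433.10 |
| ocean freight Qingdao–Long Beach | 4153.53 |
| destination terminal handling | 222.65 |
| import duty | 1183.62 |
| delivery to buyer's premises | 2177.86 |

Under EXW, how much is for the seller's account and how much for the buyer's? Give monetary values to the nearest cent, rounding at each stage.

Seller: CAD 21245.12; buyer: CAD 8170.76

EXW: the seller makes goods available at their premises; the buyer bears all onward costs.
Seller's account: goods 21245.12 = 21245.12
Buyer's account: export clearance 433.10 + freight 4153.53 + destination terminal 222.65 + duty 1183.62 + delivery 2177.86 = 8170.76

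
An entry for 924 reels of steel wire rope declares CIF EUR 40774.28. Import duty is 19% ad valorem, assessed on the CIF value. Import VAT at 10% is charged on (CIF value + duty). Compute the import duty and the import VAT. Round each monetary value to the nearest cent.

Import duty = 40774.28 × 19% = 7747.11
VAT base = CIF + duty = 40774.28 + 7747.11 = 48521.39
Import VAT = 48521.39 × 10% = 4852.14

Import duty: EUR 7747.11; import VAT: EUR 4852.14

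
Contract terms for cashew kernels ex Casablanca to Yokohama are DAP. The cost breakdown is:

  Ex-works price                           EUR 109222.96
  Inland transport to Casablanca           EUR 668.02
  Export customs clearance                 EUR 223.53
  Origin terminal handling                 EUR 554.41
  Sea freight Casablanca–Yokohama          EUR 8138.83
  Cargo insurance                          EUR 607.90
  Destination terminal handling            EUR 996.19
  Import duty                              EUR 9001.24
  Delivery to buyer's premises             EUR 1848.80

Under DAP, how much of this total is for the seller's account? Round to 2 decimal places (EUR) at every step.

Seller's account: EUR 122260.64

DAP: the seller bears all costs to the named destination except import duty and clearance.
Seller's account: goods 109222.96 + inland to port 668.02 + export clearance 223.53 + origin terminal 554.41 + freight 8138.83 + insurance 607.90 + destination terminal 996.19 + delivery 1848.80 = 122260.64
Buyer's account: duty 9001.24 = 9001.24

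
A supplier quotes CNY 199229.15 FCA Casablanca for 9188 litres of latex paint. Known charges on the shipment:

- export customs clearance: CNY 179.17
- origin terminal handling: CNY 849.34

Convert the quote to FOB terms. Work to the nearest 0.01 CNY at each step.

Not relevant to the conversion: export clearance — on the seller under both FCA and FOB; already in the FCA price and stays in the FOB price.
From FCA to FOB, the seller additionally bears: origin terminal.
FOB price = 199229.15 + 849.34 = 200078.49

FOB price: CNY 200078.49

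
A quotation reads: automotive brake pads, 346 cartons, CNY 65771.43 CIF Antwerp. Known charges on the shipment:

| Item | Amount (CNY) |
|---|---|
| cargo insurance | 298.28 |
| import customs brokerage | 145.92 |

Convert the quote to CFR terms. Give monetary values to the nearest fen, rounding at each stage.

Not relevant to the conversion: brokerage — on the buyer under both terms; not part of either seller's price.
From CIF to CFR, the seller no longer bears: insurance.
CFR price = 65771.43 − 298.28 = 65473.15

CFR price: CNY 65473.15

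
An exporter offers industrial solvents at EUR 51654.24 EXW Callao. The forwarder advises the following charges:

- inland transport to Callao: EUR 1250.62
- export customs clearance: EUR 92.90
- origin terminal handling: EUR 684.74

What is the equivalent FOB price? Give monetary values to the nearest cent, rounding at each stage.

From EXW to FOB, the seller additionally bears: inland to port, export clearance, origin terminal.
FOB price = 51654.24 + 1250.62 + 92.90 + 684.74 = 53682.50

FOB price: EUR 53682.50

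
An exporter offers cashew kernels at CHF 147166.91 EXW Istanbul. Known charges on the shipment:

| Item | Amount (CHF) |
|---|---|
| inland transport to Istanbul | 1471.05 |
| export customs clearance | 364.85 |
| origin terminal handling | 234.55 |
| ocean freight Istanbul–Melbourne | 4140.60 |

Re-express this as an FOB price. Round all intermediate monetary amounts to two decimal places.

Not relevant to the conversion: freight — on the buyer under both terms; not part of either seller's price.
From EXW to FOB, the seller additionally bears: inland to port, export clearance, origin terminal.
FOB price = 147166.91 + 1471.05 + 364.85 + 234.55 = 149237.36

FOB price: CHF 149237.36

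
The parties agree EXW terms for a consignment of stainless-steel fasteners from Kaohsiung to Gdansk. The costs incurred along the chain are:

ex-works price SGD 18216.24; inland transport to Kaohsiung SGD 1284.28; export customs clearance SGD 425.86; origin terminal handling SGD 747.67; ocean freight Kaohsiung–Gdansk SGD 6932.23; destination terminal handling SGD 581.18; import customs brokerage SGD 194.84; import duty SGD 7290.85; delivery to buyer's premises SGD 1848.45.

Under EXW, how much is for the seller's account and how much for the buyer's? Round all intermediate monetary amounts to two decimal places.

Seller: SGD 18216.24; buyer: SGD 19305.36

EXW: the seller makes goods available at their premises; the buyer bears all onward costs.
Seller's account: goods 18216.24 = 18216.24
Buyer's account: inland to port 1284.28 + export clearance 425.86 + origin terminal 747.67 + freight 6932.23 + destination terminal 581.18 + brokerage 194.84 + duty 7290.85 + delivery 1848.45 = 19305.36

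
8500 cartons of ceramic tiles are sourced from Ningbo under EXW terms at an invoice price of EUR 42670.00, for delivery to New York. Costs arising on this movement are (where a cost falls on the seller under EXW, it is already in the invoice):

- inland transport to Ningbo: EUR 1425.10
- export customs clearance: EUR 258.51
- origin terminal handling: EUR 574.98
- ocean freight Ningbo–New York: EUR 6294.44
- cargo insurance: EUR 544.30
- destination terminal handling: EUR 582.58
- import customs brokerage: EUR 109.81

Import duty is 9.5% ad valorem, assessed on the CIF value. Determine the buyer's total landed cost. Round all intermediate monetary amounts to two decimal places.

EXW: the seller makes goods available at their premises; the buyer bears all onward costs.
CIF value = EXW price + inland to port + export clearance + origin terminal + freight + insurance = 42670.00 + 1425.10 + 258.51 + 574.98 + 6294.44 + 544.30 = 51767.33
Import duty = 51767.33 × 9.5% = 4917.90
Buyer bears: inland to port 1425.10 + export clearance 258.51 + origin terminal 574.98 + freight 6294.44 + insurance 544.30 + destination terminal 582.58 + brokerage 109.81 + duty 4917.90 = 14707.62
Landed cost = invoice 42670.00 + 14707.62 = 57377.62

Total landed cost: EUR 57377.62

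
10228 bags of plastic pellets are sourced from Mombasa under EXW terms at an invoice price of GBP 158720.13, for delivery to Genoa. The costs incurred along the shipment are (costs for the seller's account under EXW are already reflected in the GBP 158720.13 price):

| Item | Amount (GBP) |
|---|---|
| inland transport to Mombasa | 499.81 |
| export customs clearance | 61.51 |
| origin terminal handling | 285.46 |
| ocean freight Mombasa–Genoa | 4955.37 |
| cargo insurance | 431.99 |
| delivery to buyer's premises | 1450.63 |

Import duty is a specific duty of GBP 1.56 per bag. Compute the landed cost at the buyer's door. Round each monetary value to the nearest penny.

Total landed cost: GBP 182360.58

EXW: the seller makes goods available at their premises; the buyer bears all onward costs.
CIF value = EXW price + inland to port + export clearance + origin terminal + freight + insurance = 158720.13 + 499.81 + 61.51 + 285.46 + 4955.37 + 431.99 = 164954.27
Import duty = 10228 × 1.56 = 15955.68
Buyer bears: inland to port 499.81 + export clearance 61.51 + origin terminal 285.46 + freight 4955.37 + insurance 431.99 + delivery 1450.63 + duty 15955.68 = 23640.45
Landed cost = invoice 158720.13 + 23640.45 = 182360.58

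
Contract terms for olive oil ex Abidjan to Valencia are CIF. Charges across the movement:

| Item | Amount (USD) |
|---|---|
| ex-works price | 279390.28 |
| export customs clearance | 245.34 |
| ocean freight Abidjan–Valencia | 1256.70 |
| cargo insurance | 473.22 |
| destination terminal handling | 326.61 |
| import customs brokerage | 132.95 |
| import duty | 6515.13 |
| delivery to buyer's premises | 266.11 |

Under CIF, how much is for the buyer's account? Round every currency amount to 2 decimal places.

CIF: the seller pays costs through ocean freight and marine insurance to the destination port.
Seller's account: goods 279390.28 + export clearance 245.34 + freight 1256.70 + insurance 473.22 = 281365.54
Buyer's account: destination terminal 326.61 + brokerage 132.95 + duty 6515.13 + delivery 266.11 = 7240.80

Buyer's account: USD 7240.80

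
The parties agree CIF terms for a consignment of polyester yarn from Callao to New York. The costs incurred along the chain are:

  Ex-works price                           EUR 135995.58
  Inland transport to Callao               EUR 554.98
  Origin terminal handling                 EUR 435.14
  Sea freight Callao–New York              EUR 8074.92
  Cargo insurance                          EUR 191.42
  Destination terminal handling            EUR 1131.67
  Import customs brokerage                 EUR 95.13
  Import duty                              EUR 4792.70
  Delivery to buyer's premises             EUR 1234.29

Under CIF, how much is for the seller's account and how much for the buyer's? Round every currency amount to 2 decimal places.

CIF: the seller pays costs through ocean freight and marine insurance to the destination port.
Seller's account: goods 135995.58 + inland to port 554.98 + origin terminal 435.14 + freight 8074.92 + insurance 191.42 = 145252.04
Buyer's account: destination terminal 1131.67 + brokerage 95.13 + duty 4792.70 + delivery 1234.29 = 7253.79

Seller: EUR 145252.04; buyer: EUR 7253.79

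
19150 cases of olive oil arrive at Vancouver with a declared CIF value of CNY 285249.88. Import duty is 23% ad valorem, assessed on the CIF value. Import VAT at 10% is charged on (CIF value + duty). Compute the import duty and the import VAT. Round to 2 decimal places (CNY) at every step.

Import duty = 285249.88 × 23% = 65607.47
VAT base = CIF + duty = 285249.88 + 65607.47 = 350857.35
Import VAT = 350857.35 × 10% = 35085.74

Import duty: CNY 65607.47; import VAT: CNY 35085.74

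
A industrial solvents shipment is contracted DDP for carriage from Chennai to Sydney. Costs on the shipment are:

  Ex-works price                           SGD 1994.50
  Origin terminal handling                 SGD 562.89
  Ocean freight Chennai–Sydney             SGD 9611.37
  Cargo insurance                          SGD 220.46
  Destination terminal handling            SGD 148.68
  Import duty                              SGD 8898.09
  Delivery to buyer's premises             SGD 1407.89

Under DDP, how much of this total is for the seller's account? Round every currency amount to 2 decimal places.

DDP: the seller bears all costs including import duty.
Seller's account: goods 1994.50 + origin terminal 562.89 + freight 9611.37 + insurance 220.46 + destination terminal 148.68 + duty 8898.09 + delivery 1407.89 = 22843.88
Buyer's account: 0.00

Seller's account: SGD 22843.88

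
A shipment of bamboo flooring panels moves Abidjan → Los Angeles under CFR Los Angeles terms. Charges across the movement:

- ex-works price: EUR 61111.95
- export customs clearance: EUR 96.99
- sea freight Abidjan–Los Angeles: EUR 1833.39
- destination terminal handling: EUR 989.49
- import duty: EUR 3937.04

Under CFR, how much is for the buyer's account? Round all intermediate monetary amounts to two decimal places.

Buyer's account: EUR 4926.53

CFR: the seller pays costs through ocean freight to the destination port, but not insurance.
Seller's account: goods 61111.95 + export clearance 96.99 + freight 1833.39 = 63042.33
Buyer's account: destination terminal 989.49 + duty 3937.04 = 4926.53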